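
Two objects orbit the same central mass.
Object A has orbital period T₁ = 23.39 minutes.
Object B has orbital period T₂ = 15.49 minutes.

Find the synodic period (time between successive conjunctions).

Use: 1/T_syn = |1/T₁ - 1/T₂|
T₁ = 23.39 minutes = 1403.4 s
T₂ = 15.49 minutes = 929.4 s
1/T₁ = 0.000712555 s⁻¹
1/T₂ = 0.00107596 s⁻¹
|1/T₁ − 1/T₂| = 0.000363408 s⁻¹
T_syn = 1 / |1/T₁ − 1/T₂| = 2751.73 s ≈ 45.86 minutes

Final answer: T_syn = 45.86 minutes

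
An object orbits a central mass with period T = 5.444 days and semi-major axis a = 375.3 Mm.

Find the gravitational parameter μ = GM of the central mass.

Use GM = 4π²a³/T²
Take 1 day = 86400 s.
T = 5.444 days = 470362 s
a = 375.3 Mm = 3.753 × 10^8 m
a³ = 5.2861 × 10^25 m³
T² = 2.2124 × 10^11 s²
GM = 4π² × (5.2861 × 10^25) / (2.2124 × 10^11) = 9.43261 × 10^15 m³/s²
GM ≈ 9.433 × 10^15 m³/s²

Final answer: GM = 9.433 × 10^15 m³/s²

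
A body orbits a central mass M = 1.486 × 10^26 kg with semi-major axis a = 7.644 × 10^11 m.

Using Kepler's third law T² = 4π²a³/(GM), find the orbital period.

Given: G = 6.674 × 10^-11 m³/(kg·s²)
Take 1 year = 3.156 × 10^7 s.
M = 1.486 × 10^26 kg
GM = G × M = 6.674 × 10^-11 × 1.486 × 10^26 = 9.91756 × 10^15 m³/s²
a = 7.644 × 10^11 m
a³ = 4.46645 × 10^35 m³
T = 2π √(a³/GM) = 2π √((4.46645 × 10^35) / (9.91756 × 10^15)) = 2π × 6.71087 × 10^9 s
T = 4.21656 × 10^10 s ≈ 1336 years

Final answer: 1336 years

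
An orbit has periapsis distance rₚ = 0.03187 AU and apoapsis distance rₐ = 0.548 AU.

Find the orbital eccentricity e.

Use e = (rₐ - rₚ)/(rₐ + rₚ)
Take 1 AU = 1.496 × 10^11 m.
rₚ = 0.03187 AU = 4.76775 × 10^9 m
rₐ = 0.548 AU = 8.19808 × 10^10 m
rₐ − rₚ = 7.7213 × 10^10 m
rₐ + rₚ = 8.67486 × 10^10 m
e = (rₐ − rₚ)/(rₐ + rₚ) = 0.890079

Final answer: e = 0.8901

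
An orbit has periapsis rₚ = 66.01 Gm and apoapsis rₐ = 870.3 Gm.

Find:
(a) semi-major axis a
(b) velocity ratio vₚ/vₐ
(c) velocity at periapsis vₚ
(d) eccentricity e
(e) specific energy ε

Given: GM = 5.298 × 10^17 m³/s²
rₚ = 66.01 Gm = 6.601 × 10^10 m
rₐ = 870.3 Gm = 8.703 × 10^11 m
GM = 5.298 × 10^17 m³/s²
a = (rₚ + rₐ)/2 = 4.68155 × 10^11 m
e = (rₐ − rₚ)/(rₐ + rₚ) = (8.0429 × 10^11) / (9.3631 × 10^11) = 0.859
(a) a = 4.68155 × 10^11 m ≈ 468.2 Gm
(b) vₚ/vₐ = rₐ/rₚ (angular momentum) = (8.703 × 10^11) / (6.601 × 10^10) = 13.1844 ≈ 13.18
(c) vₚ² = GM (2/rₚ − 1/a) = 5.298 × 10^17 × (3.02984 × 10^-11 − 2.13604 × 10^-12) = 1.49204 × 10^7 m²/s²;  vₚ = 3862.7 m/s ≈ 3.863 km/s
(d) e = 0.859 ≈ 0.859
(e) 2a = 9.3631 × 10^11 m;  ε = −GM/(2a) = -565838 J/kg ≈ -565.8 kJ/kg

Final answer:
(a) semi-major axis a = 468.2 Gm
(b) velocity ratio vₚ/vₐ = 13.18
(c) velocity at periapsis vₚ = 3.863 km/s
(d) eccentricity e = 0.859
(e) specific energy ε = -565.8 kJ/kg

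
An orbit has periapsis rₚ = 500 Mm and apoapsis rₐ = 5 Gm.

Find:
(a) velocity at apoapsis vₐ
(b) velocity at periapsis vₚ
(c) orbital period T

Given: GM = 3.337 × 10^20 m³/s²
rₚ = 500 Mm = 5 × 10^8 m
rₐ = 5 Gm = 5 × 10^9 m
GM = 3.337 × 10^20 m³/s²
a = (rₚ + rₐ)/2 = 2.75 × 10^9 m
e = (rₐ − rₚ)/(rₐ + rₚ) = (4.5 × 10^9) / (5.5 × 10^9) = 0.818182
(a) vₐ² = GM (2/rₐ − 1/a) = 3.337 × 10^20 × (4 × 10^-10 − 3.63636 × 10^-10) = 1.21345 × 10^10 m²/s²;  vₐ = 110157 m/s ≈ 110.2 km/s
(b) vₚ² = GM (2/rₚ − 1/a) = 3.337 × 10^20 × (4 × 10^-9 − 3.63636 × 10^-10) = 1.21345 × 10^12 m²/s²;  vₚ = 1.10157 × 10^6 m/s ≈ 1102 km/s
(c) a³ = 2.07969 × 10^28 m³;  T = 2π √(a³/GM) = 2π × 7894.43 s = 49602.2 s ≈ 13.78 hours

Final answer:
(a) velocity at apoapsis vₐ = 110.2 km/s
(b) velocity at periapsis vₚ = 1102 km/s
(c) orbital period T = 13.78 hours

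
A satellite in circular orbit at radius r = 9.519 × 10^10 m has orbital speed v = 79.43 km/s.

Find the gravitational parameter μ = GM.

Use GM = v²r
r = 9.519 × 10^10 m
v = 79.43 km/s = 79430 m/s
v² = 6.30912 × 10^9 m²/s²
GM = v²r = 6.30912 × 10^9 × 9.519 × 10^10 = 6.00566 × 10^20 m³/s²
GM ≈ 6.006 × 10^20 m³/s²

Final answer: GM = 6.006 × 10^20 m³/s²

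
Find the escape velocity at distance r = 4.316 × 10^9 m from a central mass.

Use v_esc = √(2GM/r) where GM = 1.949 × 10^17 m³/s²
r = 4.316 × 10^9 m
GM = 1.949 × 10^17 m³/s²
2GM/r = 2 × (1.949 × 10^17) / (4.316 × 10^9) = 9.03151 × 10^7 m²/s²
v_esc = √(2GM/r) = 9503.43 m/s ≈ 9.503 km/s

Final answer: 9.503 km/s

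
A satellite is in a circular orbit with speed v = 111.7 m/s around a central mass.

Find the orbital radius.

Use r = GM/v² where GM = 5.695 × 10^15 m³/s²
v = 111.7 m/s
GM = 5.695 × 10^15 m³/s²
v² = 12476.9 m²/s²
r = GM/v² = (5.695 × 10^15) / 12476.9 = 4.56444 × 10^11 m ≈ 456.4 Gm

Final answer: 456.4 Gm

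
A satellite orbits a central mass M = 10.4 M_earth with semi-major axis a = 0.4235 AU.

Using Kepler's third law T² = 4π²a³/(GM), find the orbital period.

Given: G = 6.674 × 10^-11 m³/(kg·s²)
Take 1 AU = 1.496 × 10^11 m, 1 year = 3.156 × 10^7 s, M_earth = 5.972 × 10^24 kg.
M = 10.4 M_earth = 6.21088 × 10^25 kg
GM = G × M = 6.674 × 10^-11 × 6.21088 × 10^25 = 4.14514 × 10^15 m³/s²
a = 0.4235 AU = 6.33556 × 10^10 m
a³ = 2.54305 × 10^32 m³
T = 2π √(a³/GM) = 2π √((2.54305 × 10^32) / (4.14514 × 10^15)) = 2π × 2.4769 × 10^8 s
T = 1.55628 × 10^9 s ≈ 49.31 years

Final answer: 49.31 years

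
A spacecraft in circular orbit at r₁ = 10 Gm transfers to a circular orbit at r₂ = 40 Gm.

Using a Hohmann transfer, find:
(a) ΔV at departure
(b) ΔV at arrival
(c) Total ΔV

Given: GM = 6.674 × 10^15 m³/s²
r₁ = 10 Gm = 1 × 10^10 m
r₂ = 40 Gm = 4 × 10^10 m
GM = 6.674 × 10^15 m³/s²
Transfer ellipse: a_t = (r₁ + r₂)/2 = 2.5 × 10^10 m
Circular speed at r₁: v₁ = √(GM/r₁) = 816.946 m/s
Transfer speed at r₁ (periapsis): v₁ₜ = √(GM(2/r₁ − 1/a_t)) = 1033.36 m/s
(a) ΔV₁ = v₁ₜ − v₁ = 216.418 m/s ≈ 216.4 m/s
Circular speed at r₂: v₂ = √(GM/r₂) = 408.473 m/s
Transfer speed at r₂ (apoapsis): v₂ₜ = √(GM(2/r₂ − 1/a_t)) = 258.341 m/s
(b) ΔV₂ = v₂ − v₂ₜ = 150.132 m/s ≈ 150.1 m/s
(c) ΔV_total = ΔV₁ + ΔV₂ = 366.55 m/s ≈ 366.5 m/s

Final answer:
(a) ΔV₁ = 216.4 m/s
(b) ΔV₂ = 150.1 m/s
(c) ΔV_total = 366.5 m/s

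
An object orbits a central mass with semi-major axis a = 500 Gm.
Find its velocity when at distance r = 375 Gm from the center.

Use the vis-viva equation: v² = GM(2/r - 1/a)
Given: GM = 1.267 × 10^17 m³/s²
a = 500 Gm = 5 × 10^11 m
r = 375 Gm = 3.75 × 10^11 m
GM = 1.267 × 10^17 m³/s²
2/r − 1/a = 5.33333 × 10^-12 − 2 × 10^-12 = 3.33333 × 10^-12 m⁻¹
v² = GM (2/r − 1/a) = 422333 m²/s²
v = 649.872 m/s ≈ 649.9 m/s

Final answer: 649.9 m/s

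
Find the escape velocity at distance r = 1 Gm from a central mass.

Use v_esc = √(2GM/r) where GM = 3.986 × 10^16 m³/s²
r = 1 Gm = 1 × 10^9 m
GM = 3.986 × 10^16 m³/s²
2GM/r = 2 × (3.986 × 10^16) / (1 × 10^9) = 7.972 × 10^7 m²/s²
v_esc = √(2GM/r) = 8928.61 m/s ≈ 8.929 km/s

Final answer: 8.929 km/s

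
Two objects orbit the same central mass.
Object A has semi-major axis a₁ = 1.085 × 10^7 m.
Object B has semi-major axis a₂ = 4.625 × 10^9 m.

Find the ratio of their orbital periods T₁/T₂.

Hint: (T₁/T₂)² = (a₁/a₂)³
a₁ = 1.085 × 10^7 m
a₂ = 4.625 × 10^9 m
a₁/a₂ = 0.00234595
T₁/T₂ = (a₁/a₂)^(3/2) = (0.00234595)^1.5 = 0.000113626

Final answer: T₁/T₂ = 0.0001136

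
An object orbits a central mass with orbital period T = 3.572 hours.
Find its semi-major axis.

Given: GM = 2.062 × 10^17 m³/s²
T = 3.572 hours = 12859.2 s
GM = 2.062 × 10^17 m³/s²
Kepler's third law: a³ = GM T² / (4π²)
T² = 1.65359 × 10^8 s²
a³ = (2.062 × 10^17) × (1.65359 × 10^8) / (4π²) = 8.63688 × 10^23 m³
a = (a³)^(1/3) = 9.52326 × 10^7 m ≈ 95.23 Mm

Final answer: 95.23 Mm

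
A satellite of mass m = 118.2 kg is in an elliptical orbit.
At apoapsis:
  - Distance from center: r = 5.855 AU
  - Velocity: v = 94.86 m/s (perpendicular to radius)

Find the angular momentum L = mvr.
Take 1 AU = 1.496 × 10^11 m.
r = 5.855 AU = 8.75908 × 10^11 m
v = 94.86 m/s
vr = 94.86 × 8.75908 × 10^11 = 8.30886 × 10^13 m²/s
L = m × vr = 118.2 × 8.30886 × 10^13 = 9.82108 × 10^15 kg·m²/s ≈ 9.821 × 10^15 kg·m²/s

Final answer: L = 9.821 × 10^15 kg·m²/s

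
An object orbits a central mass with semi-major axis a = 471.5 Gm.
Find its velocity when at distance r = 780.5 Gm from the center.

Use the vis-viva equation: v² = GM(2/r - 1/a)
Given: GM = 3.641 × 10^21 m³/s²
a = 471.5 Gm = 4.715 × 10^11 m
r = 780.5 Gm = 7.805 × 10^11 m
GM = 3.641 × 10^21 m³/s²
2/r − 1/a = 2.56246 × 10^-12 − 2.12089 × 10^-12 = 4.41569 × 10^-13 m⁻¹
v² = GM (2/r − 1/a) = 1.60775 × 10^9 m²/s²
v = 40096.8 m/s ≈ 40.1 km/s

Final answer: 40.1 km/s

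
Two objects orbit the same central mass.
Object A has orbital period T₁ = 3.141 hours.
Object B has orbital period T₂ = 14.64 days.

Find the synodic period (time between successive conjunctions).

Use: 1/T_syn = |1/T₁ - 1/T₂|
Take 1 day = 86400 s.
T₁ = 3.141 hours = 11307.6 s
T₂ = 14.64 days = 1.2649 × 10^6 s
1/T₁ = 8.84361 × 10^-5 s⁻¹
1/T₂ = 7.90579 × 10^-7 s⁻¹
|1/T₁ − 1/T₂| = 8.76455 × 10^-5 s⁻¹
T_syn = 1 / |1/T₁ − 1/T₂| = 11409.6 s ≈ 3.169 hours

Final answer: T_syn = 3.169 hours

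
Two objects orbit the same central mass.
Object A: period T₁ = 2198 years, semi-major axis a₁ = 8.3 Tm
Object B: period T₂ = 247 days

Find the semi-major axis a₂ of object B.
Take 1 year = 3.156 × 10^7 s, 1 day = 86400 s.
T₁ = 2198 years = 6.93689 × 10^10 s
T₂ = 247 days = 2.13408 × 10^7 s
a₁ = 8.3 Tm = 8.3 × 10^12 m
Kepler's third law: (T₂/T₁)² = (a₂/a₁)³  ⇒  a₂ = a₁ (T₂/T₁)^(2/3)
T₂/T₁ = 0.000307642
(T₂/T₁)^(2/3) = 0.00455719
a₂ = 8.3 × 10^12 m × 0.00455719 = 3.78247 × 10^10 m ≈ 37.82 Gm

Final answer: a₂ = 37.82 Gm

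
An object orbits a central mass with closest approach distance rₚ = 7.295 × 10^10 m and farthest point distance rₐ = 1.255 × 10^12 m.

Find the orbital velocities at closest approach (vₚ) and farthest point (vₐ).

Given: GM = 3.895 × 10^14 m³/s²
rₚ = 7.295 × 10^10 m
rₐ = 1.255 × 10^12 m
GM = 3.895 × 10^14 m³/s²
a = (rₚ + rₐ)/2 = 6.63975 × 10^11 m
Vis-viva: v² = GM (2/r − 1/a)
vₚ² = 3.895 × 10^14 × (2.7416 × 10^-11 − 1.50608 × 10^-12) = 10091.9 m²/s²
vₚ = 100.459 m/s ≈ 100.5 m/s
vₐ² = 3.895 × 10^14 × (1.59363 × 10^-12 − 1.50608 × 10^-12) = 34.0987 m²/s²
vₐ = 5.83941 m/s ≈ 5.839 m/s

Final answer: vₚ = 100.5 m/s, vₐ = 5.839 m/s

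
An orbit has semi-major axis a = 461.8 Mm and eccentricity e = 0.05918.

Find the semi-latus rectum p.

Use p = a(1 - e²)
a = 461.8 Mm = 4.618 × 10^8 m
e = 0.05918,  e² = 0.00350227,  1 − e² = 0.996498
p = a(1 − e²) = 4.618 × 10^8 m × 0.996498 = 4.60183 × 10^8 m ≈ 460.2 Mm

Final answer: p = 460.2 Mm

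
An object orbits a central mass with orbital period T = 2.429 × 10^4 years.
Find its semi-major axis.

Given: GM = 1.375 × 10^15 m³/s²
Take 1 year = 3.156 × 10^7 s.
T = 2.429 × 10^4 years = 7.66592 × 10^11 s
GM = 1.375 × 10^15 m³/s²
Kepler's third law: a³ = GM T² / (4π²)
T² = 5.87664 × 10^23 s²
a³ = (1.375 × 10^15) × (5.87664 × 10^23) / (4π²) = 2.04678 × 10^37 m³
a = (a³)^(1/3) = 2.73542 × 10^12 m ≈ 2.735 Tm

Final answer: 2.735 Tm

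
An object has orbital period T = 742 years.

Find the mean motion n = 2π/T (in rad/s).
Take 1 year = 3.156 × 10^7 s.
T = 742 years = 2.34175 × 10^10 s
n = 2π / (2.34175 × 10^10 s) = 2.68311 × 10^-10 rad/s ≈ 2.683 × 10^-10 rad/s

Final answer: n = 2.683 × 10^-10 rad/s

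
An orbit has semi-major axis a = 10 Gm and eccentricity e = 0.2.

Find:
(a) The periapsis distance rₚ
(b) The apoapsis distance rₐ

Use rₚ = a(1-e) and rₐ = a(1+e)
a = 10 Gm = 1 × 10^10 m
e = 0.2:  1 − e = 0.8,  1 + e = 1.2
(a) rₚ = a(1 − e) = 1 × 10^10 m × 0.8 = 8 × 10^9 m ≈ 8 Gm
(b) rₐ = a(1 + e) = 1 × 10^10 m × 1.2 = 1.2 × 10^10 m ≈ 12 Gm

Final answer:
(a) rₚ = 8 Gm
(b) rₐ = 12 Gm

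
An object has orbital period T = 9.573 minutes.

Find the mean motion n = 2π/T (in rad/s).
T = 9.573 minutes = 574.38 s
n = 2π / 574.38 s = 0.0109391 rad/s ≈ 0.01094 rad/s

Final answer: n = 0.01094 rad/s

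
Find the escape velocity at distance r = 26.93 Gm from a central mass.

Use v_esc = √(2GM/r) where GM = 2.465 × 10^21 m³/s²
r = 26.93 Gm = 2.693 × 10^10 m
GM = 2.465 × 10^21 m³/s²
2GM/r = 2 × (2.465 × 10^21) / (2.693 × 10^10) = 1.83067 × 10^11 m²/s²
v_esc = √(2GM/r) = 427864 m/s ≈ 427.9 km/s

Final answer: 427.9 km/s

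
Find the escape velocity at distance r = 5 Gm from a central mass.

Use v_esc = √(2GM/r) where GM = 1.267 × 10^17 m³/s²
r = 5 Gm = 5 × 10^9 m
GM = 1.267 × 10^17 m³/s²
2GM/r = 2 × (1.267 × 10^17) / (5 × 10^9) = 5.068 × 10^7 m²/s²
v_esc = √(2GM/r) = 7118.99 m/s ≈ 7.119 km/s

Final answer: 7.119 km/s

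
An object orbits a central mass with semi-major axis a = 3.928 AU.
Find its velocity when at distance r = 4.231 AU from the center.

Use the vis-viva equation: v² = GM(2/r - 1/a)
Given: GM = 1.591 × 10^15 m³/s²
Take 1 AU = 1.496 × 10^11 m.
a = 3.928 AU = 5.87629 × 10^11 m
r = 4.231 AU = 6.32958 × 10^11 m
GM = 1.591 × 10^15 m³/s²
2/r − 1/a = 3.15977 × 10^-12 − 1.70175 × 10^-12 = 1.45801 × 10^-12 m⁻¹
v² = GM (2/r − 1/a) = 2319.7 m²/s²
v = 48.1633 m/s ≈ 48.16 m/s

Final answer: 48.16 m/s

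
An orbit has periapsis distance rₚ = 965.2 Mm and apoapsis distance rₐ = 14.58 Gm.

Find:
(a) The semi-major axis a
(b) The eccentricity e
rₚ = 965.2 Mm = 9.652 × 10^8 m
rₐ = 14.58 Gm = 1.458 × 10^10 m
(a) a = (rₚ + rₐ)/2 = 7.7726 × 10^9 m ≈ 7.773 Gm
(b) e = (rₐ − rₚ)/(rₐ + rₚ) = (1.36148 × 10^10) / (1.55452 × 10^10) = 0.87582

Final answer:
(a) a = 7.773 Gm
(b) e = 0.8758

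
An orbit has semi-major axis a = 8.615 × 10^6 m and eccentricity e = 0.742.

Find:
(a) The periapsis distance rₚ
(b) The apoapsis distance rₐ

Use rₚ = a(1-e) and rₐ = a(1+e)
a = 8.615 × 10^6 m
e = 0.742:  1 − e = 0.258,  1 + e = 1.742
(a) rₚ = a(1 − e) = 8.615 × 10^6 m × 0.258 = 2.22267 × 10^6 m ≈ 2.223 × 10^6 m
(b) rₐ = a(1 + e) = 8.615 × 10^6 m × 1.742 = 1.50073 × 10^7 m ≈ 1.501 × 10^7 m

Final answer:
(a) rₚ = 2.223 × 10^6 m
(b) rₐ = 1.501 × 10^7 m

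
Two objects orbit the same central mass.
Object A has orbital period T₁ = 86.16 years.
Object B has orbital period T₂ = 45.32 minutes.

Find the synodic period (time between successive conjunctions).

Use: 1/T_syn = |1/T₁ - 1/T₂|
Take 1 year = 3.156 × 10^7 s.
T₁ = 86.16 years = 2.71921 × 10^9 s
T₂ = 45.32 minutes = 2719.2 s
1/T₁ = 3.67754 × 10^-10 s⁻¹
1/T₂ = 0.000367755 s⁻¹
|1/T₁ − 1/T₂| = 0.000367755 s⁻¹
T_syn = 1 / |1/T₁ − 1/T₂| = 2719.2 s ≈ 45.32 minutes

Final answer: T_syn = 45.32 minutes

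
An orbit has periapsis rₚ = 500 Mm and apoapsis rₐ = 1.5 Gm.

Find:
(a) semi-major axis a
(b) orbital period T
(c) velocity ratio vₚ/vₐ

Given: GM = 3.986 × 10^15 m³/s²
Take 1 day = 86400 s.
rₚ = 500 Mm = 5 × 10^8 m
rₐ = 1.5 Gm = 1.5 × 10^9 m
GM = 3.986 × 10^15 m³/s²
a = (rₚ + rₐ)/2 = 1 × 10^9 m
e = (rₐ − rₚ)/(rₐ + rₚ) = (1 × 10^9) / (2 × 10^9) = 0.5
(a) a = 1 × 10^9 m ≈ 1 Gm
(b) a³ = 1 × 10^27 m³;  T = 2π √(a³/GM) = 2π × 500877 s = 3.1471 × 10^6 s ≈ 36.42 days
(c) vₚ/vₐ = rₐ/rₚ (angular momentum) = (1.5 × 10^9) / (5 × 10^8) = 3 ≈ 3

Final answer:
(a) semi-major axis a = 1 Gm
(b) orbital period T = 36.42 days
(c) velocity ratio vₚ/vₐ = 3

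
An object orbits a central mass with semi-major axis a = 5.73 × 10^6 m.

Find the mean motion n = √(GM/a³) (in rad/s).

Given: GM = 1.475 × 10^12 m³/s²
a = 5.73 × 10^6 m
GM = 1.475 × 10^12 m³/s²
a³ = 1.88133 × 10^20 m³
GM/a³ = (1.475 × 10^12) / (1.88133 × 10^20) = 7.84022 × 10^-9 s⁻²
n = √(GM/a³) = 8.8545 × 10^-5 rad/s ≈ 8.855 × 10^-5 rad/s

Final answer: n = 8.855 × 10^-5 rad/s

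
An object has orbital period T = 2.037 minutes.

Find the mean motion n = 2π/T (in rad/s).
T = 2.037 minutes = 122.22 s
n = 2π / 122.22 s = 0.0514088 rad/s ≈ 0.05141 rad/s

Final answer: n = 0.05141 rad/s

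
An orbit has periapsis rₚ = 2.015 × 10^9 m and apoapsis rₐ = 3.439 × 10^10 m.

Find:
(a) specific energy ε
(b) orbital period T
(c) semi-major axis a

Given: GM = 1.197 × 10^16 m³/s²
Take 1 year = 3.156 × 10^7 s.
rₚ = 2.015 × 10^9 m
rₐ = 3.439 × 10^10 m
GM = 1.197 × 10^16 m³/s²
a = (rₚ + rₐ)/2 = 1.82025 × 10^10 m
e = (rₐ − rₚ)/(rₐ + rₚ) = (3.2375 × 10^10) / (3.6405 × 10^10) = 0.889301
(a) 2a = 3.6405 × 10^10 m;  ε = −GM/(2a) = -328801 J/kg ≈ -328.8 kJ/kg
(b) a³ = 6.03105 × 10^30 m³;  T = 2π √(a³/GM) = 2π × 2.24465 × 10^7 s = 1.41036 × 10^8 s ≈ 4.469 years
(c) a = 1.82025 × 10^10 m ≈ 1.82 × 10^10 m

Final answer:
(a) specific energy ε = -328.8 kJ/kg
(b) orbital period T = 4.469 years
(c) semi-major axis a = 1.82 × 10^10 m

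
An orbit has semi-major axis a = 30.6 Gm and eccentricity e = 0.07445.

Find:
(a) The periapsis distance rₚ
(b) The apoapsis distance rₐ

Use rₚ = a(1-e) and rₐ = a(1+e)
a = 30.6 Gm = 3.06 × 10^10 m
e = 0.07445:  1 − e = 0.92555,  1 + e = 1.07445
(a) rₚ = a(1 − e) = 3.06 × 10^10 m × 0.92555 = 2.83218 × 10^10 m ≈ 28.32 Gm
(b) rₐ = a(1 + e) = 3.06 × 10^10 m × 1.07445 = 3.28782 × 10^10 m ≈ 32.88 Gm

Final answer:
(a) rₚ = 28.32 Gm
(b) rₐ = 32.88 Gm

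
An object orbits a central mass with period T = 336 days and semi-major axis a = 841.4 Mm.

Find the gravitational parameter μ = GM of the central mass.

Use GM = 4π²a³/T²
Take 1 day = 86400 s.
T = 336 days = 2.90304 × 10^7 s
a = 841.4 Mm = 8.414 × 10^8 m
a³ = 5.95672 × 10^26 m³
T² = 8.42764 × 10^14 s²
GM = 4π² × (5.95672 × 10^26) / (8.42764 × 10^14) = 2.79037 × 10^13 m³/s²
GM ≈ 2.79 × 10^13 m³/s²

Final answer: GM = 2.79 × 10^13 m³/s²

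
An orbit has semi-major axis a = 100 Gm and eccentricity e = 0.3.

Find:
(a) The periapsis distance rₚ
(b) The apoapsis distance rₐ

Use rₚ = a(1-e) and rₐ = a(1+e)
a = 100 Gm = 1 × 10^11 m
e = 0.3:  1 − e = 0.7,  1 + e = 1.3
(a) rₚ = a(1 − e) = 1 × 10^11 m × 0.7 = 7 × 10^10 m ≈ 70 Gm
(b) rₐ = a(1 + e) = 1 × 10^11 m × 1.3 = 1.3 × 10^11 m ≈ 130 Gm

Final answer:
(a) rₚ = 70 Gm
(b) rₐ = 130 Gm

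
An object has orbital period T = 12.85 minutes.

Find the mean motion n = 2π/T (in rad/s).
T = 12.85 minutes = 771 s
n = 2π / 771 s = 0.0081494 rad/s ≈ 0.008149 rad/s

Final answer: n = 0.008149 rad/s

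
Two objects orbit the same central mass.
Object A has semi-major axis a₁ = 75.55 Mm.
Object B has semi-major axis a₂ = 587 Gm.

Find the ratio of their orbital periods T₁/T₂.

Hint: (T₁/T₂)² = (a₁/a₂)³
a₁ = 75.55 Mm = 7.555 × 10^7 m
a₂ = 587 Gm = 5.87 × 10^11 m
a₁/a₂ = 0.000128705
T₁/T₂ = (a₁/a₂)^(3/2) = (0.000128705)^1.5 = 1.46014 × 10^-6

Final answer: T₁/T₂ = 1.46 × 10^-6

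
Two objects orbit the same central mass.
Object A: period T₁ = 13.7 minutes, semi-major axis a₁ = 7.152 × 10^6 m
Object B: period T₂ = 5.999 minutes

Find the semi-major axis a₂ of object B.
T₁ = 13.7 minutes = 822 s
T₂ = 5.999 minutes = 359.94 s
a₁ = 7.152 × 10^6 m
Kepler's third law: (T₂/T₁)² = (a₂/a₁)³  ⇒  a₂ = a₁ (T₂/T₁)^(2/3)
T₂/T₁ = 0.437883
(T₂/T₁)^(2/3) = 0.576641
a₂ = 7.152 × 10^6 m × 0.576641 = 4.12414 × 10^6 m ≈ 4.124 × 10^6 m

Final answer: a₂ = 4.124 × 10^6 m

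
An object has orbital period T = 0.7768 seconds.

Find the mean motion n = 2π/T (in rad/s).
T = 0.7768 seconds
n = 2π / 0.7768 s = 8.08855 rad/s ≈ 8.089 rad/s

Final answer: n = 8.089 rad/s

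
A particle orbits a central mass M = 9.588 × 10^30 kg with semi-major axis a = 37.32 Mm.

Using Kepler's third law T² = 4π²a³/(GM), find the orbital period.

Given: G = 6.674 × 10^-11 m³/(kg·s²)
M = 9.588 × 10^30 kg
GM = G × M = 6.674 × 10^-11 × 9.588 × 10^30 = 6.39903 × 10^20 m³/s²
a = 37.32 Mm = 3.732 × 10^7 m
a³ = 5.19786 × 10^22 m³
T = 2π √(a³/GM) = 2π √((5.19786 × 10^22) / (6.39903 × 10^20)) = 2π × 9.01271 s
T = 56.6285 s ≈ 56.63 seconds

Final answer: 56.63 seconds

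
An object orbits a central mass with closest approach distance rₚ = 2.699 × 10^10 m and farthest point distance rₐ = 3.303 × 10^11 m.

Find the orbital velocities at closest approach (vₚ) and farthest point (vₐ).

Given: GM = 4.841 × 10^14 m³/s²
rₚ = 2.699 × 10^10 m
rₐ = 3.303 × 10^11 m
GM = 4.841 × 10^14 m³/s²
a = (rₚ + rₐ)/2 = 1.78645 × 10^11 m
Vis-viva: v² = GM (2/r − 1/a)
vₚ² = 4.841 × 10^14 × (7.41015 × 10^-11 − 5.59769 × 10^-12) = 33162.7 m²/s²
vₚ = 182.106 m/s ≈ 182.1 m/s
vₐ² = 4.841 × 10^14 × (6.0551 × 10^-12 − 5.59769 × 10^-12) = 221.431 m²/s²
vₐ = 14.8806 m/s ≈ 14.88 m/s

Final answer: vₚ = 182.1 m/s, vₐ = 14.88 m/s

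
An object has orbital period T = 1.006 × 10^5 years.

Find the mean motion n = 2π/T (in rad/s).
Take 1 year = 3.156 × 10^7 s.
T = 1.006 × 10^5 years = 3.17494 × 10^12 s
n = 2π / (3.17494 × 10^12 s) = 1.979 × 10^-12 rad/s ≈ 1.979 × 10^-12 rad/s

Final answer: n = 1.979 × 10^-12 rad/s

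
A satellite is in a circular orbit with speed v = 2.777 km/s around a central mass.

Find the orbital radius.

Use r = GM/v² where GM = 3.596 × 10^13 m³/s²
v = 2.777 km/s = 2777 m/s
GM = 3.596 × 10^13 m³/s²
v² = 7.71173 × 10^6 m²/s²
r = GM/v² = (3.596 × 10^13) / (7.71173 × 10^6) = 4.66303 × 10^6 m ≈ 4.663 Mm

Final answer: 4.663 Mm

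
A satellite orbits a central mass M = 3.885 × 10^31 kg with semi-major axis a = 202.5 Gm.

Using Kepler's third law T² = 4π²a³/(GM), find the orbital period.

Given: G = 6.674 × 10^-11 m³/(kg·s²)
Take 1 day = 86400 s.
M = 3.885 × 10^31 kg
GM = G × M = 6.674 × 10^-11 × 3.885 × 10^31 = 2.59285 × 10^21 m³/s²
a = 202.5 Gm = 2.025 × 10^11 m
a³ = 8.30377 × 10^33 m³
T = 2π √(a³/GM) = 2π √((8.30377 × 10^33) / (2.59285 × 10^21)) = 2π × 1.78957 × 10^6 s
T = 1.12442 × 10^7 s ≈ 130.1 days

Final answer: 130.1 days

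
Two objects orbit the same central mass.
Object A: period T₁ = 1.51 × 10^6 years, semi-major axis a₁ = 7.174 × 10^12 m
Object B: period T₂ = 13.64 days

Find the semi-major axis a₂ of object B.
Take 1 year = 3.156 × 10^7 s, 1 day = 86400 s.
T₁ = 1.51 × 10^6 years = 4.76556 × 10^13 s
T₂ = 13.64 days = 1.1785 × 10^6 s
a₁ = 7.174 × 10^12 m
Kepler's third law: (T₂/T₁)² = (a₂/a₁)³  ⇒  a₂ = a₁ (T₂/T₁)^(2/3)
T₂/T₁ = 2.47294 × 10^-8
(T₂/T₁)^(2/3) = 8.48808 × 10^-6
a₂ = 7.174 × 10^12 m × 8.48808 × 10^-6 = 6.08935 × 10^7 m ≈ 6.089 × 10^7 m

Final answer: a₂ = 6.089 × 10^7 m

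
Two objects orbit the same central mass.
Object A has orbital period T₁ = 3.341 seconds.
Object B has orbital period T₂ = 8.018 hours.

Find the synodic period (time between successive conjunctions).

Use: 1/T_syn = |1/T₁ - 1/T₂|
T₁ = 3.341 seconds
T₂ = 8.018 hours = 28864.8 s
1/T₁ = 0.299312 s⁻¹
1/T₂ = 3.46443 × 10^-5 s⁻¹
|1/T₁ − 1/T₂| = 0.299277 s⁻¹
T_syn = 1 / |1/T₁ − 1/T₂| = 3.34139 s ≈ 3.341 seconds

Final answer: T_syn = 3.341 seconds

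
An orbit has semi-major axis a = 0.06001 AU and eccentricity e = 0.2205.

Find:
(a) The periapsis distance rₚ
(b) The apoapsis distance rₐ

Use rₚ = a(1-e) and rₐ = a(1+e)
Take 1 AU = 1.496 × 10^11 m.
a = 0.06001 AU = 8.9775 × 10^9 m
e = 0.2205:  1 − e = 0.7795,  1 + e = 1.2205
(a) rₚ = a(1 − e) = 8.9775 × 10^9 m × 0.7795 = 6.99796 × 10^9 m ≈ 0.04678 AU
(b) rₐ = a(1 + e) = 8.9775 × 10^9 m × 1.2205 = 1.0957 × 10^10 m ≈ 0.07324 AU

Final answer:
(a) rₚ = 0.04678 AU
(b) rₐ = 0.07324 AU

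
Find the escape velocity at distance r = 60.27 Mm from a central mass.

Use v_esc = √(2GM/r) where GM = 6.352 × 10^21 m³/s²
r = 60.27 Mm = 6.027 × 10^7 m
GM = 6.352 × 10^21 m³/s²
2GM/r = 2 × (6.352 × 10^21) / (6.027 × 10^7) = 2.10785 × 10^14 m²/s²
v_esc = √(2GM/r) = 1.45184 × 10^7 m/s ≈ 1.452 × 10^4 km/s

Final answer: 1.452 × 10^4 km/s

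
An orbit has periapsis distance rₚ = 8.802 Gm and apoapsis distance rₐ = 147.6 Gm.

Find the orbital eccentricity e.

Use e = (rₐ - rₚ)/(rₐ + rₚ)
rₚ = 8.802 Gm = 8.802 × 10^9 m
rₐ = 147.6 Gm = 1.476 × 10^11 m
rₐ − rₚ = 1.38798 × 10^11 m
rₐ + rₚ = 1.56402 × 10^11 m
e = (rₐ − rₚ)/(rₐ + rₚ) = 0.887444

Final answer: e = 0.8874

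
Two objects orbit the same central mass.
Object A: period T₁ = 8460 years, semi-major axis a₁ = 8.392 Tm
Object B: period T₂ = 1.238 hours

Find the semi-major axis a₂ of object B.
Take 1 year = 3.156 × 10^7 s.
T₁ = 8460 years = 2.66998 × 10^11 s
T₂ = 1.238 hours = 4456.8 s
a₁ = 8.392 Tm = 8.392 × 10^12 m
Kepler's third law: (T₂/T₁)² = (a₂/a₁)³  ⇒  a₂ = a₁ (T₂/T₁)^(2/3)
T₂/T₁ = 1.66923 × 10^-8
(T₂/T₁)^(2/3) = 6.53146 × 10^-6
a₂ = 8.392 × 10^12 m × 6.53146 × 10^-6 = 5.4812 × 10^7 m ≈ 54.81 Mm

Final answer: a₂ = 54.81 Mm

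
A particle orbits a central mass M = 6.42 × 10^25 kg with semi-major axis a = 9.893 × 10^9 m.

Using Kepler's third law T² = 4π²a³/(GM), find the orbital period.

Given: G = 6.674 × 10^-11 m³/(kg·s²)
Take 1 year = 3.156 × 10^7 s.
M = 6.42 × 10^25 kg
GM = G × M = 6.674 × 10^-11 × 6.42 × 10^25 = 4.28471 × 10^15 m³/s²
a = 9.893 × 10^9 m
a³ = 9.68242 × 10^29 m³
T = 2π √(a³/GM) = 2π √((9.68242 × 10^29) / (4.28471 × 10^15)) = 2π × 1.50325 × 10^7 s
T = 9.4452 × 10^7 s ≈ 2.993 years

Final answer: 2.993 years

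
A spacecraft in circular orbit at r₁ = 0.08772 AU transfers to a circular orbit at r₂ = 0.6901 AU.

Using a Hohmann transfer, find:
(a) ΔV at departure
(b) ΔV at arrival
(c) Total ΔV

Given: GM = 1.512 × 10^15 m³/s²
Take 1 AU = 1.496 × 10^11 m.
r₁ = 0.08772 AU = 1.31229 × 10^10 m
r₂ = 0.6901 AU = 1.03239 × 10^11 m
GM = 1.512 × 10^15 m³/s²
Transfer ellipse: a_t = (r₁ + r₂)/2 = 5.81809 × 10^10 m
Circular speed at r₁: v₁ = √(GM/r₁) = 339.438 m/s
Transfer speed at r₁ (periapsis): v₁ₜ = √(GM(2/r₁ − 1/a_t)) = 452.16 m/s
(a) ΔV₁ = v₁ₜ − v₁ = 112.722 m/s ≈ 112.7 m/s
Circular speed at r₂: v₂ = √(GM/r₂) = 121.019 m/s
Transfer speed at r₂ (apoapsis): v₂ₜ = √(GM(2/r₂ − 1/a_t)) = 57.475 m/s
(b) ΔV₂ = v₂ − v₂ₜ = 63.5442 m/s ≈ 63.54 m/s
(c) ΔV_total = ΔV₁ + ΔV₂ = 176.266 m/s ≈ 176.3 m/s

Final answer:
(a) ΔV₁ = 112.7 m/s
(b) ΔV₂ = 63.54 m/s
(c) ΔV_total = 176.3 m/s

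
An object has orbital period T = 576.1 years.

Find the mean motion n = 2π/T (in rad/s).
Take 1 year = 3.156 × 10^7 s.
T = 576.1 years = 1.81817 × 10^10 s
n = 2π / (1.81817 × 10^10 s) = 3.45577 × 10^-10 rad/s ≈ 3.456 × 10^-10 rad/s

Final answer: n = 3.456 × 10^-10 rad/s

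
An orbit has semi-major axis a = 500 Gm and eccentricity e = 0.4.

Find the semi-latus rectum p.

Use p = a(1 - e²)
a = 500 Gm = 5 × 10^11 m
e = 0.4,  e² = 0.16,  1 − e² = 0.84
p = a(1 − e²) = 5 × 10^11 m × 0.84 = 4.2 × 10^11 m ≈ 420 Gm

Final answer: p = 420 Gm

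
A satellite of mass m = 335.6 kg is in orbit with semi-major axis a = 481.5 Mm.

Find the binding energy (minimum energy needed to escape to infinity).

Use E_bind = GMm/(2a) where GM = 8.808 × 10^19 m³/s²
a = 481.5 Mm = 4.815 × 10^8 m
GM = 8.808 × 10^19 m³/s²
m = 335.6 kg
GMm = 8.808 × 10^19 × 335.6 = 2.95596 × 10^22 m³·kg/s²
2a = 9.63 × 10^8 m
E_bind = GMm/(2a) = 3.06954 × 10^13 J ≈ 30.7 TJ

Final answer: 30.7 TJ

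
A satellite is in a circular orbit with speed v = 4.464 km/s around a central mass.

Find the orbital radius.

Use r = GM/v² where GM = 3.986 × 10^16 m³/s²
v = 4.464 km/s = 4464 m/s
GM = 3.986 × 10^16 m³/s²
v² = 1.99273 × 10^7 m²/s²
r = GM/v² = (3.986 × 10^16) / (1.99273 × 10^7) = 2.00027 × 10^9 m ≈ 2 Gm

Final answer: 2 Gm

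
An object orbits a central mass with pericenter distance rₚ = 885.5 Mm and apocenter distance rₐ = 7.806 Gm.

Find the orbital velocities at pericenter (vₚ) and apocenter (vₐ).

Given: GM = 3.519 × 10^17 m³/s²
rₚ = 885.5 Mm = 8.855 × 10^8 m
rₐ = 7.806 Gm = 7.806 × 10^9 m
GM = 3.519 × 10^17 m³/s²
a = (rₚ + rₐ)/2 = 4.34575 × 10^9 m
Vis-viva: v² = GM (2/r − 1/a)
vₚ² = 3.519 × 10^17 × (2.25861 × 10^-9 − 2.3011 × 10^-10) = 7.1383 × 10^8 m²/s²
vₚ = 26717.6 m/s ≈ 26.72 km/s
vₐ² = 3.519 × 10^17 × (2.56213 × 10^-10 − 2.3011 × 10^-10) = 9.18575 × 10^6 m²/s²
vₐ = 3030.8 m/s ≈ 3.031 km/s

Final answer: vₚ = 26.72 km/s, vₐ = 3.031 km/s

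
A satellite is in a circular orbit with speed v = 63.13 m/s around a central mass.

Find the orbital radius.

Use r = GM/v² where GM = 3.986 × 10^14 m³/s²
v = 63.13 m/s
GM = 3.986 × 10^14 m³/s²
v² = 3985.4 m²/s²
r = GM/v² = (3.986 × 10^14) / 3985.4 = 1.00015 × 10^11 m ≈ 100 Gm

Final answer: 100 Gm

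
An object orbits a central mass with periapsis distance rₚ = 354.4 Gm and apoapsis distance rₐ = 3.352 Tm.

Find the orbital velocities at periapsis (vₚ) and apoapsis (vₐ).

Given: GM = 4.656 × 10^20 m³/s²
rₚ = 354.4 Gm = 3.544 × 10^11 m
rₐ = 3.352 Tm = 3.352 × 10^12 m
GM = 4.656 × 10^20 m³/s²
a = (rₚ + rₐ)/2 = 1.8532 × 10^12 m
Vis-viva: v² = GM (2/r − 1/a)
vₚ² = 4.656 × 10^20 × (5.64334 × 10^-12 − 5.39607 × 10^-13) = 2.3763 × 10^9 m²/s²
vₚ = 48747.3 m/s ≈ 48.75 km/s
vₐ² = 4.656 × 10^20 × (5.96659 × 10^-13 − 5.39607 × 10^-13) = 2.65632 × 10^7 m²/s²
vₐ = 5153.95 m/s ≈ 5.154 km/s

Final answer: vₚ = 48.75 km/s, vₐ = 5.154 km/s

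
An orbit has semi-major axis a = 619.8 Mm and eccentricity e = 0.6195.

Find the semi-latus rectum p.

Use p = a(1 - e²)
a = 619.8 Mm = 6.198 × 10^8 m
e = 0.6195,  e² = 0.38378,  1 − e² = 0.61622
p = a(1 − e²) = 6.198 × 10^8 m × 0.61622 = 3.81933 × 10^8 m ≈ 381.9 Mm

Final answer: p = 381.9 Mm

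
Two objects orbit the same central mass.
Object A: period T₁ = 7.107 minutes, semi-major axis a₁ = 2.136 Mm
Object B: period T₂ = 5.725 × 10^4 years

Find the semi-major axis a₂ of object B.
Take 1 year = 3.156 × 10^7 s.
T₁ = 7.107 minutes = 426.42 s
T₂ = 5.725 × 10^4 years = 1.80681 × 10^12 s
a₁ = 2.136 Mm = 2.136 × 10^6 m
Kepler's third law: (T₂/T₁)² = (a₂/a₁)³  ⇒  a₂ = a₁ (T₂/T₁)^(2/3)
T₂/T₁ = 4.23716 × 10^9
(T₂/T₁)^(2/3) = 2.61848 × 10^6
a₂ = 2.136 × 10^6 m × 2.61848 × 10^6 = 5.59308 × 10^12 m ≈ 5.593 Tm

Final answer: a₂ = 5.593 Tm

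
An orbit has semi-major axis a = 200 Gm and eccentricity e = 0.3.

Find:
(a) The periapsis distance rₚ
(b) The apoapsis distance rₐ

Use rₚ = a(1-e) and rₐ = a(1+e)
a = 200 Gm = 2 × 10^11 m
e = 0.3:  1 − e = 0.7,  1 + e = 1.3
(a) rₚ = a(1 − e) = 2 × 10^11 m × 0.7 = 1.4 × 10^11 m ≈ 140 Gm
(b) rₐ = a(1 + e) = 2 × 10^11 m × 1.3 = 2.6 × 10^11 m ≈ 260 Gm

Final answer:
(a) rₚ = 140 Gm
(b) rₐ = 260 Gm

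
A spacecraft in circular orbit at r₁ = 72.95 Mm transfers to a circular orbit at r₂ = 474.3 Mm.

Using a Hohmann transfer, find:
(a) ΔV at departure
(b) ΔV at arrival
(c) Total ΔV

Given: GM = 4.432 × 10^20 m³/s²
r₁ = 72.95 Mm = 7.295 × 10^7 m
r₂ = 474.3 Mm = 4.743 × 10^8 m
GM = 4.432 × 10^20 m³/s²
Transfer ellipse: a_t = (r₁ + r₂)/2 = 2.73625 × 10^8 m
Circular speed at r₁: v₁ = √(GM/r₁) = 2.46483 × 10^6 m/s
Transfer speed at r₁ (periapsis): v₁ₜ = √(GM(2/r₁ − 1/a_t)) = 3.24516 × 10^6 m/s
(a) ΔV₁ = v₁ₜ − v₁ = 780327 m/s ≈ 780.3 km/s
Circular speed at r₂: v₂ = √(GM/r₂) = 966659 m/s
Transfer speed at r₂ (apoapsis): v₂ₜ = √(GM(2/r₂ − 1/a_t)) = 499124 m/s
(b) ΔV₂ = v₂ − v₂ₜ = 467535 m/s ≈ 467.5 km/s
(c) ΔV_total = ΔV₁ + ΔV₂ = 1.24786 × 10^6 m/s ≈ 1248 km/s

Final answer:
(a) ΔV₁ = 780.3 km/s
(b) ΔV₂ = 467.5 km/s
(c) ΔV_total = 1248 km/s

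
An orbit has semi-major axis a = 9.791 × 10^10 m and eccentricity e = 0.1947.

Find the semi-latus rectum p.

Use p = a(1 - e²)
a = 9.791 × 10^10 m
e = 0.1947,  e² = 0.0379081,  1 − e² = 0.962092
p = a(1 − e²) = 9.791 × 10^10 m × 0.962092 = 9.41984 × 10^10 m ≈ 9.42 × 10^10 m

Final answer: p = 9.42 × 10^10 m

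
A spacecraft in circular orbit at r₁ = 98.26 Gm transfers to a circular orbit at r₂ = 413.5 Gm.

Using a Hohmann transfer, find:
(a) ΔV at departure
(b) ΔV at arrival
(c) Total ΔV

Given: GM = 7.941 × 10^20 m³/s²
r₁ = 98.26 Gm = 9.826 × 10^10 m
r₂ = 413.5 Gm = 4.135 × 10^11 m
GM = 7.941 × 10^20 m³/s²
Transfer ellipse: a_t = (r₁ + r₂)/2 = 2.5588 × 10^11 m
Circular speed at r₁: v₁ = √(GM/r₁) = 89897.8 m/s
Transfer speed at r₁ (periapsis): v₁ₜ = √(GM(2/r₁ − 1/a_t)) = 114280 m/s
(a) ΔV₁ = v₁ₜ − v₁ = 24381.8 m/s ≈ 24.38 km/s
Circular speed at r₂: v₂ = √(GM/r₂) = 43822.8 m/s
Transfer speed at r₂ (apoapsis): v₂ₜ = √(GM(2/r₂ − 1/a_t)) = 27156.3 m/s
(b) ΔV₂ = v₂ − v₂ₜ = 16666.5 m/s ≈ 16.67 km/s
(c) ΔV_total = ΔV₁ + ΔV₂ = 41048.3 m/s ≈ 41.05 km/s

Final answer:
(a) ΔV₁ = 24.38 km/s
(b) ΔV₂ = 16.67 km/s
(c) ΔV_total = 41.05 km/s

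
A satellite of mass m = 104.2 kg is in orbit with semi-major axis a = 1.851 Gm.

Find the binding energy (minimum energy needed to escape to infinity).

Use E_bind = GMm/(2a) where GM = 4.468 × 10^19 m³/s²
a = 1.851 Gm = 1.851 × 10^9 m
GM = 4.468 × 10^19 m³/s²
m = 104.2 kg
GMm = 4.468 × 10^19 × 104.2 = 4.65566 × 10^21 m³·kg/s²
2a = 3.702 × 10^9 m
E_bind = GMm/(2a) = 1.25761 × 10^12 J ≈ 1.258 TJ

Final answer: 1.258 TJ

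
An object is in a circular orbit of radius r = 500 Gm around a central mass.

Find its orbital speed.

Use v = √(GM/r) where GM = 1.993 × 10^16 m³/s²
r = 500 Gm = 5 × 10^11 m
GM = 1.993 × 10^16 m³/s²
GM/r = (1.993 × 10^16) / (5 × 10^11) = 39860 m²/s²
v = √(GM/r) = 199.65 m/s ≈ 199.6 m/s

Final answer: 199.6 m/s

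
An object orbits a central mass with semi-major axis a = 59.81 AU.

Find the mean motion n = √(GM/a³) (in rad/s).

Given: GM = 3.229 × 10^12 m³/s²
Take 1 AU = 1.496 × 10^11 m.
a = 59.81 AU = 8.94758 × 10^12 m
GM = 3.229 × 10^12 m³/s²
a³ = 7.16335 × 10^38 m³
GM/a³ = (3.229 × 10^12) / (7.16335 × 10^38) = 4.50767 × 10^-27 s⁻²
n = √(GM/a³) = 6.71392 × 10^-14 rad/s ≈ 6.714 × 10^-14 rad/s

Final answer: n = 6.714 × 10^-14 rad/s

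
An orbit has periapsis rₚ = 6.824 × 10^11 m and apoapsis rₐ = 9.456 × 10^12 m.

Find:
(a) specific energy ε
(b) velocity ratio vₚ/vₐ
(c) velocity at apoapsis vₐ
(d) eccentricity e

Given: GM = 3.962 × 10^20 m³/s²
rₚ = 6.824 × 10^11 m
rₐ = 9.456 × 10^12 m
GM = 3.962 × 10^20 m³/s²
a = (rₚ + rₐ)/2 = 5.0692 × 10^12 m
e = (rₐ − rₚ)/(rₐ + rₚ) = (8.7736 × 10^12) / (1.01384 × 10^13) = 0.865383
(a) 2a = 1.01384 × 10^13 m;  ε = −GM/(2a) = -3.90791 × 10^7 J/kg ≈ -39.08 MJ/kg
(b) vₚ/vₐ = rₐ/rₚ (angular momentum) = (9.456 × 10^12) / (6.824 × 10^11) = 13.857 ≈ 13.86
(c) vₐ² = GM (2/rₐ − 1/a) = 3.962 × 10^20 × (2.11506 × 10^-13 − 1.9727 × 10^-13) = 5.64036 × 10^6 m²/s²;  vₐ = 2374.94 m/s ≈ 2.375 km/s
(d) e = 0.865383 ≈ 0.8654

Final answer:
(a) specific energy ε = -39.08 MJ/kg
(b) velocity ratio vₚ/vₐ = 13.86
(c) velocity at apoapsis vₐ = 2.375 km/s
(d) eccentricity e = 0.8654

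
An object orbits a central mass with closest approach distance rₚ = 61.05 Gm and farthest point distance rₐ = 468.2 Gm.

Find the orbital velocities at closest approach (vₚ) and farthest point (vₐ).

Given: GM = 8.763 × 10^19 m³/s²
rₚ = 61.05 Gm = 6.105 × 10^10 m
rₐ = 468.2 Gm = 4.682 × 10^11 m
GM = 8.763 × 10^19 m³/s²
a = (rₚ + rₐ)/2 = 2.64625 × 10^11 m
Vis-viva: v² = GM (2/r − 1/a)
vₚ² = 8.763 × 10^19 × (3.276 × 10^-11 − 3.77893 × 10^-12) = 2.53961 × 10^9 m²/s²
vₚ = 50394.6 m/s ≈ 50.39 km/s
vₐ² = 8.763 × 10^19 × (4.27168 × 10^-12 − 3.77893 × 10^-12) = 4.31794 × 10^7 m²/s²
vₐ = 6571.1 m/s ≈ 6.571 km/s

Final answer: vₚ = 50.39 km/s, vₐ = 6.571 km/s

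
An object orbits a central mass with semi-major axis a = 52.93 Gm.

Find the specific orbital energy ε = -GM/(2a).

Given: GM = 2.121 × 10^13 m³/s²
a = 52.93 Gm = 5.293 × 10^10 m
GM = 2.121 × 10^13 m³/s²
2a = 1.0586 × 10^11 m
ε = −GM/(2a) = -200.359 J/kg ≈ -200.4 J/kg

Final answer: -200.4 J/kg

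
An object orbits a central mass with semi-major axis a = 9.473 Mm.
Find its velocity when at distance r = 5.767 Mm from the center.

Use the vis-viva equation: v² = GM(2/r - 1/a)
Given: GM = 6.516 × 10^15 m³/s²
a = 9.473 Mm = 9.473 × 10^6 m
r = 5.767 Mm = 5.767 × 10^6 m
GM = 6.516 × 10^15 m³/s²
2/r − 1/a = 3.46801 × 10^-7 − 1.05563 × 10^-7 = 2.41238 × 10^-7 m⁻¹
v² = GM (2/r − 1/a) = 1.5719 × 10^9 m²/s²
v = 39647.2 m/s ≈ 39.65 km/s

Final answer: 39.65 km/s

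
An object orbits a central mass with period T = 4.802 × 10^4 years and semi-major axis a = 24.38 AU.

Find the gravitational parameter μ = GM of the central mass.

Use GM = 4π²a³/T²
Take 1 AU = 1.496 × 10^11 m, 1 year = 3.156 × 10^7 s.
T = 4.802 × 10^4 years = 1.51551 × 10^12 s
a = 24.38 AU = 3.64725 × 10^12 m
a³ = 4.85172 × 10^37 m³
T² = 2.29677 × 10^24 s²
GM = 4π² × (4.85172 × 10^37) / (2.29677 × 10^24) = 8.33945 × 10^14 m³/s²
GM ≈ 8.339 × 10^14 m³/s²

Final answer: GM = 8.339 × 10^14 m³/s²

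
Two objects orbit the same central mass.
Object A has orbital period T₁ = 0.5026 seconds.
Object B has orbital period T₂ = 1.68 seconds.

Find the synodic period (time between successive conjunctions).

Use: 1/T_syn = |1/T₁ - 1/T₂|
T₁ = 0.5026 seconds
T₂ = 1.68 seconds
1/T₁ = 1.98965 s⁻¹
1/T₂ = 0.595238 s⁻¹
|1/T₁ − 1/T₂| = 1.39442 s⁻¹
T_syn = 1 / |1/T₁ − 1/T₂| = 0.717146 s ≈ 0.7171 seconds

Final answer: T_syn = 0.7171 seconds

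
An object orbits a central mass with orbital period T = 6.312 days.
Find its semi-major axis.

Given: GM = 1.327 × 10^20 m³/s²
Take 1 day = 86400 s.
T = 6.312 days = 545357 s
GM = 1.327 × 10^20 m³/s²
Kepler's third law: a³ = GM T² / (4π²)
T² = 2.97414 × 10^11 s²
a³ = (1.327 × 10^20) × (2.97414 × 10^11) / (4π²) = 9.99707 × 10^29 m³
a = (a³)^(1/3) = 9.99902 × 10^9 m ≈ 9.999 Gm

Final answer: 9.999 Gm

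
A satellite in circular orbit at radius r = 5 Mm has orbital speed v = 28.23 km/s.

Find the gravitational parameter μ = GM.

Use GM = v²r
r = 5 Mm = 5 × 10^6 m
v = 28.23 km/s = 28230 m/s
v² = 7.96933 × 10^8 m²/s²
GM = v²r = 7.96933 × 10^8 × 5 × 10^6 = 3.98466 × 10^15 m³/s²
GM ≈ 3.985 × 10^15 m³/s²

Final answer: GM = 3.985 × 10^15 m³/s²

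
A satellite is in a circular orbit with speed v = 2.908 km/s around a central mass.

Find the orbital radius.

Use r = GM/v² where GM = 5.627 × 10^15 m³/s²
v = 2.908 km/s = 2908 m/s
GM = 5.627 × 10^15 m³/s²
v² = 8.45646 × 10^6 m²/s²
r = GM/v² = (5.627 × 10^15) / (8.45646 × 10^6) = 6.65408 × 10^8 m ≈ 6.654 × 10^8 m

Final answer: 6.654 × 10^8 m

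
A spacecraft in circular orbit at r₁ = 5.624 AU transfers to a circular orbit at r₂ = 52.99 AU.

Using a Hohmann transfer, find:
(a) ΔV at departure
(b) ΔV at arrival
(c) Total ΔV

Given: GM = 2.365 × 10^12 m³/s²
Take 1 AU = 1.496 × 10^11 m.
r₁ = 5.624 AU = 8.4135 × 10^11 m
r₂ = 52.99 AU = 7.9273 × 10^12 m
GM = 2.365 × 10^12 m³/s²
Transfer ellipse: a_t = (r₁ + r₂)/2 = 4.38433 × 10^12 m
Circular speed at r₁: v₁ = √(GM/r₁) = 1.67659 m/s
Transfer speed at r₁ (periapsis): v₁ₜ = √(GM(2/r₁ − 1/a_t)) = 2.25444 m/s
(a) ΔV₁ = v₁ₜ − v₁ = 0.577848 m/s ≈ 0.5778 m/s
Circular speed at r₂: v₂ = √(GM/r₂) = 0.546201 m/s
Transfer speed at r₂ (apoapsis): v₂ₜ = √(GM(2/r₂ − 1/a_t)) = 0.239271 m/s
(b) ΔV₂ = v₂ − v₂ₜ = 0.306931 m/s ≈ 0.3069 m/s
(c) ΔV_total = ΔV₁ + ΔV₂ = 0.884778 m/s ≈ 0.8848 m/s

Final answer:
(a) ΔV₁ = 0.5778 m/s
(b) ΔV₂ = 0.3069 m/s
(c) ΔV_total = 0.8848 m/s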